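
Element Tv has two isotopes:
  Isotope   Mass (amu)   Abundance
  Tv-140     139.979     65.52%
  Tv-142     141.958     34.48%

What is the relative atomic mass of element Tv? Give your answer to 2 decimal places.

The abundance-weighted mean is 0.6552 × 139.979 + 0.3448 × 141.958
= 91.7142 + 48.9471 = 140.6613 amu

140.66 amu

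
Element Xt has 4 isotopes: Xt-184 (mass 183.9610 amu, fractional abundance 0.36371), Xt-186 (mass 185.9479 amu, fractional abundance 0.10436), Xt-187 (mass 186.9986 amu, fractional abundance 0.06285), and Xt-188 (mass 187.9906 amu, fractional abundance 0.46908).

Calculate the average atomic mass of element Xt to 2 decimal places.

Ar = Σ fᵢ·mᵢ = 0.36371 × 183.9610 + 0.10436 × 185.9479 + 0.06285 × 186.9986 + 0.46908 × 187.9906
= 66.90846 + 19.40552 + 11.75286 + 88.18263 = 186.24947 amu

186.25 amu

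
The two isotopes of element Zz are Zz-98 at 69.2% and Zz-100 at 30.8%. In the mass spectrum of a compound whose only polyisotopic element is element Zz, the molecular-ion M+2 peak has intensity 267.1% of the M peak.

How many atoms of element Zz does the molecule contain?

6

With n Zz atoms, P(M+2)/P(M) = C(n,1)·p^(n−1)q / p^n = n·q/p = n · 0.308/0.692.
n = 2.671 × 0.692/0.308 = 6.00 ≈ 6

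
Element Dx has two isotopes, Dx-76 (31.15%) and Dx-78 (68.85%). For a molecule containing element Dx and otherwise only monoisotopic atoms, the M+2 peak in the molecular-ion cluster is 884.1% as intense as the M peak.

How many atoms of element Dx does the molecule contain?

For n independent Dx atoms, I(M+2)/I(M) = n · (abundance Dx-78) / (abundance Dx-76) = n · 0.6885/0.3115.
n = 8.841 × 0.3115/0.6885 = 4.00 ≈ 4

4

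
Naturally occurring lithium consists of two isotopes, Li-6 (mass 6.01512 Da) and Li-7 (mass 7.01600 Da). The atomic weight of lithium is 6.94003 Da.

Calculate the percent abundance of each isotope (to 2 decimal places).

Writing the weighted mean with unknown fraction x of Li-6:
6.01512·x + 7.01600·(1 − x) = 6.94003
(6.01512 − 7.01600)·x = 6.94003 − 7.01600
x = -0.07597 / -1.00088 = 0.07590 → 7.59% Li-6, 92.41% Li-7.

Li-6: 7.59%, Li-7: 92.41%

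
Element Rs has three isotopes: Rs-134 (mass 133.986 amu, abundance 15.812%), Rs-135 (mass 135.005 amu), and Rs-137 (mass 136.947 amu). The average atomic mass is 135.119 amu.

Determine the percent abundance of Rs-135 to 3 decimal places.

70.021%

The remaining 84.188% is split between Rs-135 (fraction x) and Rs-137 (fraction 0.84188 − x).
Substituting: 135.005x + 136.947(0.84188 − x) = 113.93313368
(135.005 − 136.947)x = -1.35980668  ⇒  x = 0.70021, y = 0.14167
Rs-135: 70.021%, Rs-137: 14.167%.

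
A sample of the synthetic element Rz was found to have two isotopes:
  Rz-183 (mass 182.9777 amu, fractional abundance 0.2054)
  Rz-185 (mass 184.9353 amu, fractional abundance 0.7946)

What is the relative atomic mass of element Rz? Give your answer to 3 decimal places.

Average mass = Σ (abundance × isotope mass) = 0.2054 × 182.9777 + 0.7946 × 184.9353
= 37.58362 + 146.94959 = 184.53321 amu

184.533 amu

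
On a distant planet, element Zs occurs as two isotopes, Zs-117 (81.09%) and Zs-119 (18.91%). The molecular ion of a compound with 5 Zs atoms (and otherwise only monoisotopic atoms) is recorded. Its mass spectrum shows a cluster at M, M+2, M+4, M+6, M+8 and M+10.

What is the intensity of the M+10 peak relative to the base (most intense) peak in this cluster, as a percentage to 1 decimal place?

(0.8109 + 0.1891)^5 gives M 0.3506, M+2 0.4088, M+4 0.1907, M+6 0.0445, M+8 0.0052, M+10 0.0002; the largest is M+2.
P(M+2) = C(5,1) × 0.8109^4 × 0.1891^1 = 5 × 0.43238359 × 0.1891 = 0.408819 (base)
P(M+10) = C(5,5) × 0.8109^0 × 0.1891^5 = 1 × 1.0000 × 0.0002418 = 0.000242
Relative intensity = 0.000242 / 0.408819 × 100 = 0.1

0.1%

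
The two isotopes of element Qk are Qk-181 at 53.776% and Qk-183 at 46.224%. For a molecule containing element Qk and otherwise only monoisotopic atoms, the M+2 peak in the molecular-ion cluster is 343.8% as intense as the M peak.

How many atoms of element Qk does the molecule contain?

For n independent Qk atoms, I(M+2)/I(M) = n · (abundance Qk-183) / (abundance Qk-181) = n · 0.46224/0.53776.
n = 3.438 × 0.53776/0.46224 = 4.00 ≈ 4

4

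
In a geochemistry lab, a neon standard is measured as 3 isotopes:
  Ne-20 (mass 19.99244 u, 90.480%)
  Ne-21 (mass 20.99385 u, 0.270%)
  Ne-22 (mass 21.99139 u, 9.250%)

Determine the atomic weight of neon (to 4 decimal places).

20.1800 u

Ar = Σ fᵢ·mᵢ = 0.90480 × 19.99244 + 0.00270 × 20.99385 + 0.09250 × 21.99139
= 18.089160 + 0.056683 + 2.034204 = 20.180047 u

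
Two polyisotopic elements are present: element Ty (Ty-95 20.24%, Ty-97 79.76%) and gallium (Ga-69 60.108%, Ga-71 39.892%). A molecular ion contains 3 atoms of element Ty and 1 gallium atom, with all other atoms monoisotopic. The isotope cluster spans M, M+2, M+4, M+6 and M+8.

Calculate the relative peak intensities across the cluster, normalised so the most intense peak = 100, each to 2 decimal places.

1.09 : 13.55 : 59.09 : 100.00 : 44.09

Element Ty pattern (n=3): 0.00829147 : 0.09802287 : 0.38627985 : 0.50740581
Gallium pattern (n=1): 0.60108 : 0.39892
Convolve the two distributions (both contribute in 2-u steps):
  M: 0.00829147×0.60108 = 0.004984
  M+2: 0.00829147×0.39892 + 0.09802287×0.60108 = 0.062227
  M+4: 0.09802287×0.39892 + 0.38627985×0.60108 = 0.271288
  M+6: 0.38627985×0.39892 + 0.50740581×0.60108 = 0.459086
  M+8: 0.50740581×0.39892 = 0.202414
Scale to base peak (0.459086) = 100: 1.09 : 13.55 : 59.09 : 100.00 : 44.09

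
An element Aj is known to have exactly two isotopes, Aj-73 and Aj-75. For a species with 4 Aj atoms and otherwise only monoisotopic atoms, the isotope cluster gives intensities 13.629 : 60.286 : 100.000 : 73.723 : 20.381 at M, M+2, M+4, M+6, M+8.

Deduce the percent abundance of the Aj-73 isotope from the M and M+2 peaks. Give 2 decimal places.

47.49%

If p is the fraction of Aj that is Aj-73, then I(M+2)/I(M) = [C(4,1)·p^3·(1−p)] / p^4 = 4·(1−p)/p = 60.286/13.629 = 4.4234
(1−p)/p = 4.4234/4 = 1.1058  ⇒  p = 1/(1 + 1.1058) = 0.4749
Aj-73: 47.49%, Aj-75: 52.51%.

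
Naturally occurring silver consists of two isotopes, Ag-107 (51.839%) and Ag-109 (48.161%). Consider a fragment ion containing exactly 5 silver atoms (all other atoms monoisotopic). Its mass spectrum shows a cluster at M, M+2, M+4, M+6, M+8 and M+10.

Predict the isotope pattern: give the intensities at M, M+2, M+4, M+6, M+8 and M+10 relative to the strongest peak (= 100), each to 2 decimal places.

11.59 : 53.82 : 100.00 : 92.90 : 43.16 : 8.02

Each Ag atom is independently Ag-107 (p = 0.51839) or Ag-109 (q = 0.48161); the cluster is the binomial expansion (p + q)^5.
P(M) = 0.51839^5 = 0.037435
P(M+2) = 5 × 0.51839^4 × 0.48161^1 = 0.173897
P(M+4) = 10 × 0.51839^3 × 0.48161^2 = 0.323118
P(M+6) = 10 × 0.51839^2 × 0.48161^3 = 0.300192
P(M+8) = 5 × 0.51839^1 × 0.48161^4 = 0.139447
P(M+10) = 0.48161^5 = 0.025911
The M+4 peak is largest (0.323118); scaling to 100 gives 11.59 : 53.82 : 100.00 : 92.90 : 43.16 : 8.02.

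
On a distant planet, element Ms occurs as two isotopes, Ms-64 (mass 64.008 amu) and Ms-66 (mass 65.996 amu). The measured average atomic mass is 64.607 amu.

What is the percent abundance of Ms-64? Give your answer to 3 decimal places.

69.869%

With x = fraction of Ms-64 (so Ms-66 is 1 − x):
64.008·x + 65.996·(1 − x) = 64.607
(64.008 − 65.996)·x = 64.607 − 65.996
x = -1.389 / -1.988 = 0.69869 → 69.869% Ms-64, 30.131% Ms-66.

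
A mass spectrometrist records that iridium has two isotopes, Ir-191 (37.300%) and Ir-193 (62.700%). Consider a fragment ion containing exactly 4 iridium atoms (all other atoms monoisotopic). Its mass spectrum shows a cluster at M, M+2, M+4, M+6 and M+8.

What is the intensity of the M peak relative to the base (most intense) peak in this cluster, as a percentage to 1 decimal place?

Binomial terms of (0.37300 + 0.62700)^4: M 0.0194, M+2 0.1302, M+4 0.3282, M+6 0.3678, M+8 0.1546 → M+6 is the base peak.
P(M+6) = C(4,3) × 0.37300^1 × 0.62700^3 = 4 × 0.3730 × 0.24649188 = 0.367766 (base)
P(M) = C(4,0) × 0.37300^4 × 0.62700^0 = 1 × 0.01935688 × 1.0000 = 0.019357
Relative intensity = 0.019357 / 0.367766 × 100 = 5.3

5.3%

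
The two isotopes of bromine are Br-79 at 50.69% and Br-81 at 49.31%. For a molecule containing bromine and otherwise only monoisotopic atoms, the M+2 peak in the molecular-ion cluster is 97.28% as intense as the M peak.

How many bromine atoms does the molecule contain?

With n Br atoms, P(M+2)/P(M) = C(n,1)·p^(n−1)q / p^n = n·q/p = n · 0.4931/0.5069.
n = 0.9728 × 0.5069/0.4931 = 1.00 ≈ 1

1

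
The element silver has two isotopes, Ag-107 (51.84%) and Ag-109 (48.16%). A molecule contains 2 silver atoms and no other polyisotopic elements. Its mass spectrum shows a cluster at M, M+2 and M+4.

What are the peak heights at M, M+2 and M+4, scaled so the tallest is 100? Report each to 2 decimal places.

The 2 Ag atoms are independent, so intensities follow the terms of (0.5184 + 0.4816)^2.
P(M) = 0.5184^2 = 0.268739
P(M+2) = 2 × 0.5184^1 × 0.4816^1 = 0.499323
P(M+4) = 0.4816^2 = 0.231939
The M+2 peak is largest (0.499323); scaling to 100 gives 53.82 : 100.00 : 46.45.

53.82 : 100.00 : 46.45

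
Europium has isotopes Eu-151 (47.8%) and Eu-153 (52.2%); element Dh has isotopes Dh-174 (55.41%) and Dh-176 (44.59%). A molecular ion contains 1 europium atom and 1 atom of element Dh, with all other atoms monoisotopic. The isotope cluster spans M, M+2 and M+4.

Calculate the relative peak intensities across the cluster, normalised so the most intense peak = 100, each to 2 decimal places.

52.72 : 100.00 : 46.33

Europium pattern (n=1): 0.4780 : 0.5220
Element Dh pattern (n=1): 0.5541 : 0.4459
Convolve the two distributions (both contribute in 2-u steps):
  M: 0.4780×0.5541 = 0.264860
  M+2: 0.4780×0.4459 + 0.5220×0.5541 = 0.502380
  M+4: 0.5220×0.4459 = 0.232760
Scale to base peak (0.502380) = 100: 52.72 : 100.00 : 46.33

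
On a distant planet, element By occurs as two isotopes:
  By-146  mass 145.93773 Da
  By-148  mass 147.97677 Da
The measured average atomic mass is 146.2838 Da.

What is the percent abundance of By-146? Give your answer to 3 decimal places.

83.028%

With x = fraction of By-146 (so By-148 is 1 − x):
145.93773·x + 147.97677·(1 − x) = 146.2838
(145.93773 − 147.97677)·x = 146.2838 − 147.97677
x = -1.69297 / -2.03904 = 0.83028 → 83.028% By-146, 16.972% By-148.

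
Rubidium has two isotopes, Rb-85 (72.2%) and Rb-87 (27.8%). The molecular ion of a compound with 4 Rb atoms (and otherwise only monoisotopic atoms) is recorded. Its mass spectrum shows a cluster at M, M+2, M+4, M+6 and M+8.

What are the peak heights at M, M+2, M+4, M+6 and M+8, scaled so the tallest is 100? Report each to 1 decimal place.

64.9 : 100.0 : 57.8 : 14.8 : 1.4

Each Rb atom is independently Rb-85 (p = 0.722) or Rb-87 (q = 0.278); the cluster is the binomial expansion (p + q)^4.
P(M) = 0.722^4 = 0.271737
P(M+2) = 4 × 0.722^3 × 0.278^1 = 0.418520
P(M+4) = 6 × 0.722^2 × 0.278^2 = 0.241721
P(M+6) = 4 × 0.722^1 × 0.278^3 = 0.062049
P(M+8) = 0.278^4 = 0.005973
The M+2 peak is largest (0.418520); scaling to 100 gives 64.9 : 100.0 : 57.8 : 14.8 : 1.4.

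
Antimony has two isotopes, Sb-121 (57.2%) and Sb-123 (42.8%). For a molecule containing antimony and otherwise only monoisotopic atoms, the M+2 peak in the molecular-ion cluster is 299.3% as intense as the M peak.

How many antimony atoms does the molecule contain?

For n independent Sb atoms, I(M+2)/I(M) = n · (abundance Sb-123) / (abundance Sb-121) = n · 0.428/0.572.
n = 2.993 × 0.572/0.428 = 4.00 ≈ 4

4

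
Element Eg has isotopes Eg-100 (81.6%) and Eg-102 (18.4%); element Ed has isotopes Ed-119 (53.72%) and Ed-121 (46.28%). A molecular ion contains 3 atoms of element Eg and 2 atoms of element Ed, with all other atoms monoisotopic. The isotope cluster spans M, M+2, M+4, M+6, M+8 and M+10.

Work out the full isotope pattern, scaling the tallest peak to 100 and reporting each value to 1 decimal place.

41.7 : 100.0 : 85.9 : 32.4 : 5.5 : 0.4

Element Eg pattern (n=3): 0.5433385 : 0.36755251 : 0.08287949 : 0.0062295
Element Ed pattern (n=2): 0.28858384 : 0.49723232 : 0.21418384
Convolve the two distributions (both contribute in 2-u steps):
  M: 0.5433385×0.28858384 = 0.156799
  M+2: 0.5433385×0.49723232 + 0.36755251×0.28858384 = 0.376235
  M+4: 0.5433385×0.21418384 + 0.36755251×0.49723232 + 0.08287949×0.28858384 = 0.323051
  M+6: 0.36755251×0.21418384 + 0.08287949×0.49723232 + 0.0062295×0.28858384 = 0.121732
  M+8: 0.08287949×0.21418384 + 0.0062295×0.49723232 = 0.020849
  M+10: 0.0062295×0.21418384 = 0.001334
Scale to base peak (0.376235) = 100: 41.7 : 100.0 : 85.9 : 32.4 : 5.5 : 0.4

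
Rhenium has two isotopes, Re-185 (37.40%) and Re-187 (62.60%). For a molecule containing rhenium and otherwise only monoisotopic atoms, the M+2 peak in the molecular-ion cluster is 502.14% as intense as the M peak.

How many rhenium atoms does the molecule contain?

3

The M+2/M ratio from n Re atoms is n · q/p = n · 0.6260/0.3740.
n = 5.0214 × 0.3740/0.6260 = 3.00 ≈ 3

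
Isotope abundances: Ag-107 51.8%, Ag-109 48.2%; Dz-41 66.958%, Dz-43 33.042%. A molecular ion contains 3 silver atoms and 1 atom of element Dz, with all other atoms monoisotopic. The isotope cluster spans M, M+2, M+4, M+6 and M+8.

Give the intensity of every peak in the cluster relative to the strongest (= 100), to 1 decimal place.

Silver pattern (n=3): 0.13899183 : 0.3879965 : 0.3610315 : 0.11198017
Element Dz pattern (n=1): 0.66958 : 0.33042
Convolve the two distributions (both contribute in 2-u steps):
  M: 0.13899183×0.66958 = 0.093066
  M+2: 0.13899183×0.33042 + 0.3879965×0.66958 = 0.305720
  M+4: 0.3879965×0.33042 + 0.3610315×0.66958 = 0.369941
  M+6: 0.3610315×0.33042 + 0.11198017×0.66958 = 0.194272
  M+8: 0.11198017×0.33042 = 0.037000
Scale to base peak (0.369941) = 100: 25.2 : 82.6 : 100.0 : 52.5 : 10.0

25.2 : 82.6 : 100.0 : 52.5 : 10.0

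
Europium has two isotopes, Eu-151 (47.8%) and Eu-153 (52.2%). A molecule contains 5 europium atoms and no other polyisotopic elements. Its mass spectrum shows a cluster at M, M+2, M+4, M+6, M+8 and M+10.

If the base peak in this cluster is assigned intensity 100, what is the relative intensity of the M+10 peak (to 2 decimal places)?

11.93

(0.478 + 0.522)^5 gives M 0.0250, M+2 0.1363, M+4 0.2976, M+6 0.3250, M+8 0.1775, M+10 0.0388; the largest is M+6.
P(M+6) = C(5,3) × 0.478^2 × 0.522^3 = 10 × 0.228484 × 0.14223665 = 0.324988 (base)
P(M+10) = C(5,5) × 0.478^0 × 0.522^5 = 1 × 1.0000 × 0.03875721 = 0.038757
Relative intensity = 0.038757 / 0.324988 × 100 = 11.93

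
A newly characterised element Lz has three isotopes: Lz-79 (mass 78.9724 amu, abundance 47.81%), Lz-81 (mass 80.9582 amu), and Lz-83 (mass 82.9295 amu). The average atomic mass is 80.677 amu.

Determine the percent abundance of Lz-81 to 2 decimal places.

The remaining 52.19% is split between Lz-81 (fraction x) and Lz-83 (fraction 0.5219 − x).
Substituting: 80.9582x + 82.9295(0.5219 − x) = 42.92029556
(80.9582 − 82.9295)x = -0.36061049  ⇒  x = 0.18293, y = 0.33897
Lz-81: 18.29%, Lz-83: 33.90%.

18.29%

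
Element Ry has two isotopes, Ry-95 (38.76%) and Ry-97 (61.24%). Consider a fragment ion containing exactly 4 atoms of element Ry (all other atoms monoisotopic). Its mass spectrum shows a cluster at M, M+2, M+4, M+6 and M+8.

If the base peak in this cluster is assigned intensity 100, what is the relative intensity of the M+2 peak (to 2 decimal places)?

Binomial terms of (0.3876 + 0.6124)^4: M 0.0226, M+2 0.1426, M+4 0.3381, M+6 0.3561, M+8 0.1407 → M+6 is the base peak.
P(M+6) = C(4,3) × 0.3876^1 × 0.6124^3 = 4 × 0.3876 × 0.22967067 = 0.356081 (base)
P(M+2) = C(4,1) × 0.3876^3 × 0.6124^1 = 4 × 0.05823061 × 0.6124 = 0.142642
Relative intensity = 0.142642 / 0.356081 × 100 = 40.06

40.06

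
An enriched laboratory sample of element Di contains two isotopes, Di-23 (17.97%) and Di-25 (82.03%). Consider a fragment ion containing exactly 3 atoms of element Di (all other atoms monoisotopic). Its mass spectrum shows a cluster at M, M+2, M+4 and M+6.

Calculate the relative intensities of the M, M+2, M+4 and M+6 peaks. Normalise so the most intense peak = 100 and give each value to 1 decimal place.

1.1 : 14.4 : 65.7 : 100.0

Expanding (0.1797 + 0.8203)^3:
P(M) = 0.1797^3 = 0.005803
P(M+2) = 3 × 0.1797^2 × 0.8203^1 = 0.079468
P(M+4) = 3 × 0.1797^1 × 0.8203^2 = 0.362756
P(M+6) = 0.8203^3 = 0.551973
The M+6 peak is largest (0.551973); scaling to 100 gives 1.1 : 14.4 : 65.7 : 100.0.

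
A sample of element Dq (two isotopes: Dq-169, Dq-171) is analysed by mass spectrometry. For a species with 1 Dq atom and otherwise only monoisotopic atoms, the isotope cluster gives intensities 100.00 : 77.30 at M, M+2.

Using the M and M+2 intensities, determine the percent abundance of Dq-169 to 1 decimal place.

Write p for the Dq-169 fraction. I(M+2)/I(M) = [C(1,1)·p^0·(1−p)] / p^1 = 1·(1−p)/p = 77.30/100.00 = 0.7730
(1−p)/p = 0.7730/1 = 0.7730  ⇒  p = 1/(1 + 0.7730) = 0.5640
Dq-169: 56.4%, Dq-171: 43.6%.

56.4%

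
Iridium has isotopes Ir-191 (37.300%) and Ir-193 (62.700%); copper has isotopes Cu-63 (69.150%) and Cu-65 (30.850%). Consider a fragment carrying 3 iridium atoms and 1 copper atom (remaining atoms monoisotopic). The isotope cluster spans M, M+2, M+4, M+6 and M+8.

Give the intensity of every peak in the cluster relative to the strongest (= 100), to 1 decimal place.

Iridium pattern (n=3): 0.05189512 : 0.26170165 : 0.43991135 : 0.24649188
Copper pattern (n=1): 0.6915 : 0.3085
Convolve the two distributions (both contribute in 2-u steps):
  M: 0.05189512×0.6915 = 0.035885
  M+2: 0.05189512×0.3085 + 0.26170165×0.6915 = 0.196976
  M+4: 0.26170165×0.3085 + 0.43991135×0.6915 = 0.384934
  M+6: 0.43991135×0.3085 + 0.24649188×0.6915 = 0.306162
  M+8: 0.24649188×0.3085 = 0.076043
Scale to base peak (0.384934) = 100: 9.3 : 51.2 : 100.0 : 79.5 : 19.8

9.3 : 51.2 : 100.0 : 79.5 : 19.8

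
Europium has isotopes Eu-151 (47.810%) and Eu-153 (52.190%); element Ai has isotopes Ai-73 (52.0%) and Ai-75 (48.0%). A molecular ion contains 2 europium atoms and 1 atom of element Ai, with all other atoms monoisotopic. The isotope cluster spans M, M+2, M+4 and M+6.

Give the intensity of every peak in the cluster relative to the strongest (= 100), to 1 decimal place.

Europium pattern (n=2): 0.22857961 : 0.49904078 : 0.27237961
Element Ai pattern (n=1): 0.5200 : 0.4800
Convolve the two distributions (both contribute in 2-u steps):
  M: 0.22857961×0.5200 = 0.118861
  M+2: 0.22857961×0.4800 + 0.49904078×0.5200 = 0.369219
  M+4: 0.49904078×0.4800 + 0.27237961×0.5200 = 0.381177
  M+6: 0.27237961×0.4800 = 0.130742
Scale to base peak (0.381177) = 100: 31.2 : 96.9 : 100.0 : 34.3

31.2 : 96.9 : 100.0 : 34.3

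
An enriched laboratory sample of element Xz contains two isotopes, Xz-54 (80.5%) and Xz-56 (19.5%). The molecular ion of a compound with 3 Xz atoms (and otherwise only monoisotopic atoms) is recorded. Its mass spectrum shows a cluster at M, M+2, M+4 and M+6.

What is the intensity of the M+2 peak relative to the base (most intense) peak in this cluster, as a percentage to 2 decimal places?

72.67%

Binomial terms of (0.805 + 0.195)^3: M 0.5217, M+2 0.3791, M+4 0.0918, M+6 0.0074 → M is the base peak.
P(M) = C(3,0) × 0.805^3 × 0.195^0 = 1 × 0.52166013 × 1.0000 = 0.521660 (base)
P(M+2) = C(3,1) × 0.805^2 × 0.195^1 = 3 × 0.648025 × 0.1950 = 0.379095
Relative intensity = 0.379095 / 0.521660 × 100 = 72.67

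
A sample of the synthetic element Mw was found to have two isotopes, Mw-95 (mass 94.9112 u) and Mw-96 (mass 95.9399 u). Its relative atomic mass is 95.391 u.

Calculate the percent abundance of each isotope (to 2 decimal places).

Let x be the fractional abundance of Mw-95; then Mw-96 has abundance 1 − x.
94.9112·x + 95.9399·(1 − x) = 95.391
(94.9112 − 95.9399)·x = 95.391 − 95.9399
x = -0.5489 / -1.0287 = 0.53359 → 53.36% Mw-95, 46.64% Mw-96.

Mw-95: 53.36%, Mw-96: 46.64%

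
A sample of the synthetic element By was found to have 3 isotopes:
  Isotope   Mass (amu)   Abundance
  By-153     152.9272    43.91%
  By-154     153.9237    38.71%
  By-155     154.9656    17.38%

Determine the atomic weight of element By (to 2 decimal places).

153.67 amu

Ar = Σ fᵢ·mᵢ = 0.4391 × 152.9272 + 0.3871 × 153.9237 + 0.1738 × 154.9656
= 67.15033 + 59.58386 + 26.93302 = 153.66721 amu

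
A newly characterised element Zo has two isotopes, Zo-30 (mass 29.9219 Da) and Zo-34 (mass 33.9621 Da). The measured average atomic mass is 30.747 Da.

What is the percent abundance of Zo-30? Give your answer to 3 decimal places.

79.578%

Let x be the fractional abundance of Zo-30; then Zo-34 has abundance 1 − x.
29.9219·x + 33.9621·(1 − x) = 30.747
(29.9219 − 33.9621)·x = 30.747 − 33.9621
x = -3.2151 / -4.0402 = 0.79578 → 79.578% Zo-30, 20.422% Zo-34.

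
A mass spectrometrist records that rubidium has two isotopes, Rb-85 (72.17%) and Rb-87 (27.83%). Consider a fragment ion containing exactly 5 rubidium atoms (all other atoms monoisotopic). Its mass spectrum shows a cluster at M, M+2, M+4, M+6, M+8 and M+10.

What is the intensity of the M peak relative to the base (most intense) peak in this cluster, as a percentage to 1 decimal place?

51.9%

Term probabilities: M 0.1958, M+2 0.3775, M+4 0.2911, M+6 0.1123, M+8 0.0216, M+10 0.0017. Base peak = M+2.
P(M+2) = C(5,1) × 0.7217^4 × 0.2783^1 = 5 × 0.27128565 × 0.2783 = 0.377494 (base)
P(M) = C(5,0) × 0.7217^5 × 0.2783^0 = 1 × 0.19578685 × 1.0000 = 0.195787
Relative intensity = 0.195787 / 0.377494 × 100 = 51.9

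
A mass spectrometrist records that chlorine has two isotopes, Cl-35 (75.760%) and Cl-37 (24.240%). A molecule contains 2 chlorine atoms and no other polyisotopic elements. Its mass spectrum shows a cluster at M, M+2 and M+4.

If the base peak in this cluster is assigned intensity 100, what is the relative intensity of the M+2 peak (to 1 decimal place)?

Term probabilities: M 0.5740, M+2 0.3673, M+4 0.0588. Base peak = M.
P(M) = C(2,0) × 0.75760^2 × 0.24240^0 = 1 × 0.57395776 × 1.0000 = 0.573958 (base)
P(M+2) = C(2,1) × 0.75760^1 × 0.24240^1 = 2 × 0.7576 × 0.2424 = 0.367284
Relative intensity = 0.367284 / 0.573958 × 100 = 64.0

64.0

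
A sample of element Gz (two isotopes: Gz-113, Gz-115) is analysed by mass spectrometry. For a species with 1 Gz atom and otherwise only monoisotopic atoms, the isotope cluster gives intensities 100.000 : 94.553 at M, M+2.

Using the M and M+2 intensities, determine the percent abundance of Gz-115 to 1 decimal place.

If p is the fraction of Gz that is Gz-113, then I(M+2)/I(M) = [C(1,1)·p^0·(1−p)] / p^1 = 1·(1−p)/p = 94.553/100.000 = 0.9455
(1−p)/p = 0.9455/1 = 0.9455  ⇒  p = 1/(1 + 0.9455) = 0.5140
Gz-113: 51.4%, Gz-115: 48.6%.

48.6%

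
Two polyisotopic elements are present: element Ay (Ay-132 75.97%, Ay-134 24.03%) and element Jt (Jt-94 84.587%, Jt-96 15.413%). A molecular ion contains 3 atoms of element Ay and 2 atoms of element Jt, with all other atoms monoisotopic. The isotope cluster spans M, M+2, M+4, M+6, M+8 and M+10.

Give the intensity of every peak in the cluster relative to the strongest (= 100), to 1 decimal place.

76.1 : 100.0 : 51.7 : 13.1 : 1.6 : 0.1

Element Ay pattern (n=3): 0.43845637 : 0.41606317 : 0.13160456 : 0.0138759
Element Jt pattern (n=2): 0.71549606 : 0.26074789 : 0.02375606
Convolve the two distributions (both contribute in 2-u steps):
  M: 0.43845637×0.71549606 = 0.313714
  M+2: 0.43845637×0.26074789 + 0.41606317×0.71549606 = 0.412018
  M+4: 0.43845637×0.02375606 + 0.41606317×0.26074789 + 0.13160456×0.71549606 = 0.213066
  M+6: 0.41606317×0.02375606 + 0.13160456×0.26074789 + 0.0138759×0.71549606 = 0.054128
  M+8: 0.13160456×0.02375606 + 0.0138759×0.26074789 = 0.006745
  M+10: 0.0138759×0.02375606 = 0.000330
Scale to base peak (0.412018) = 100: 76.1 : 100.0 : 51.7 : 13.1 : 1.6 : 0.1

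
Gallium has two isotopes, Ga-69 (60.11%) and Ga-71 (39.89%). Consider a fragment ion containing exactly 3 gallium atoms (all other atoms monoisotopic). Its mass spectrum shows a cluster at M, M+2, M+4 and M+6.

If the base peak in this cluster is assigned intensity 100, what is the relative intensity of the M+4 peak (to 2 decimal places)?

Term probabilities: M 0.2172, M+2 0.4324, M+4 0.2869, M+6 0.0635. Base peak = M+2.
P(M+2) = C(3,1) × 0.6011^2 × 0.3989^1 = 3 × 0.36132121 × 0.3989 = 0.432393 (base)
P(M+4) = C(3,2) × 0.6011^1 × 0.3989^2 = 3 × 0.6011 × 0.15912121 = 0.286943
Relative intensity = 0.286943 / 0.432393 × 100 = 66.36

66.36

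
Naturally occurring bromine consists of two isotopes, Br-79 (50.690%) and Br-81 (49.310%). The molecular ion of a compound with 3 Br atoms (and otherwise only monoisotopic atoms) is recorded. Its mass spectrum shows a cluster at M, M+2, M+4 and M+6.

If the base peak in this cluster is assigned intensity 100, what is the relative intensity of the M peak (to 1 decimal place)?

34.3

Term probabilities: M 0.1302, M+2 0.3801, M+4 0.3698, M+6 0.1199. Base peak = M+2.
P(M+2) = C(3,1) × 0.50690^2 × 0.49310^1 = 3 × 0.25694761 × 0.4931 = 0.380103 (base)
P(M) = C(3,0) × 0.50690^3 × 0.49310^0 = 1 × 0.13024674 × 1.0000 = 0.130247
Relative intensity = 0.130247 / 0.380103 × 100 = 34.3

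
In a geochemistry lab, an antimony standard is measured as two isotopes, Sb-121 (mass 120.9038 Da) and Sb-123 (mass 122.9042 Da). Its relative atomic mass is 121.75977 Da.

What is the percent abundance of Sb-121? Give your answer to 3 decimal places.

57.210%

Let x be the fractional abundance of Sb-121; then Sb-123 has abundance 1 − x.
120.9038·x + 122.9042·(1 − x) = 121.75977
(120.9038 − 122.9042)·x = 121.75977 − 122.9042
x = -1.14443 / -2.0004 = 0.57210 → 57.210% Sb-121, 42.790% Sb-123.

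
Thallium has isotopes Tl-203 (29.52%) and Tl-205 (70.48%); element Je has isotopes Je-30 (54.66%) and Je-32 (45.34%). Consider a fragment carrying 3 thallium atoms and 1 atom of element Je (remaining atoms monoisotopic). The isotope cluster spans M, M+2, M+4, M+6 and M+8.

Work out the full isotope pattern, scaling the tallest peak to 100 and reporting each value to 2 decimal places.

3.60 : 28.75 : 82.90 : 100.00 : 40.62

Thallium pattern (n=3): 0.02572463 : 0.18425524 : 0.43991564 : 0.35010449
Element Je pattern (n=1): 0.5466 : 0.4534
Convolve the two distributions (both contribute in 2-u steps):
  M: 0.02572463×0.5466 = 0.014061
  M+2: 0.02572463×0.4534 + 0.18425524×0.5466 = 0.112377
  M+4: 0.18425524×0.4534 + 0.43991564×0.5466 = 0.323999
  M+6: 0.43991564×0.4534 + 0.35010449×0.5466 = 0.390825
  M+8: 0.35010449×0.4534 = 0.158737
Scale to base peak (0.390825) = 100: 3.60 : 28.75 : 82.90 : 100.00 : 40.62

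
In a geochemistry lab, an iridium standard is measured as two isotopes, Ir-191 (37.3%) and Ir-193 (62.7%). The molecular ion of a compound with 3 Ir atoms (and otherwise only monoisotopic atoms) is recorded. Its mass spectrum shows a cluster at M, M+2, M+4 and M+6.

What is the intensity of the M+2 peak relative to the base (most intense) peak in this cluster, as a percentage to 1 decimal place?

(0.373 + 0.627)^3 gives M 0.0519, M+2 0.2617, M+4 0.4399, M+6 0.2465; the largest is M+4.
P(M+4) = C(3,2) × 0.373^1 × 0.627^2 = 3 × 0.3730 × 0.393129 = 0.439911 (base)
P(M+2) = C(3,1) × 0.373^2 × 0.627^1 = 3 × 0.139129 × 0.6270 = 0.261702
Relative intensity = 0.261702 / 0.439911 × 100 = 59.5

59.5%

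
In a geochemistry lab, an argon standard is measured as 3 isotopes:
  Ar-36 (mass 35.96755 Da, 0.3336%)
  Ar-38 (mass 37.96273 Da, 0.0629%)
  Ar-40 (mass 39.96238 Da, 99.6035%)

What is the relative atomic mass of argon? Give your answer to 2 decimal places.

39.95 Da

Ar = Σ fᵢ·mᵢ = 0.003336 × 35.96755 + 0.000629 × 37.96273 + 0.996035 × 39.96238
= 0.119988 + 0.023879 + 39.803929 = 39.947796 Da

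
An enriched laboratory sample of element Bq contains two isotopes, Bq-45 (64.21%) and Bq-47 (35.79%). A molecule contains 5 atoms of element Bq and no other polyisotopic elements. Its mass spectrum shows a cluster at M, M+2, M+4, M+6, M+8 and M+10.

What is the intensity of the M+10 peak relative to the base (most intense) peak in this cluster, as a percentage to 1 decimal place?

Term probabilities: M 0.1091, M+2 0.3042, M+4 0.3391, M+6 0.1890, M+8 0.0527, M+10 0.0059. Base peak = M+4.
P(M+4) = C(5,2) × 0.6421^3 × 0.3579^2 = 10 × 0.26473296 × 0.12809241 = 0.339103 (base)
P(M+10) = C(5,5) × 0.6421^0 × 0.3579^5 = 1 × 1.0000 × 0.0058723 = 0.005872
Relative intensity = 0.005872 / 0.339103 × 100 = 1.7

1.7%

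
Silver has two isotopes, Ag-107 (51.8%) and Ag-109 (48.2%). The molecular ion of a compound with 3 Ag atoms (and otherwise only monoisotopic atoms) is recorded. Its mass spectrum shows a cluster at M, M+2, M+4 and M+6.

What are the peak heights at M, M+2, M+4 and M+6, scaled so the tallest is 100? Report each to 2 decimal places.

35.82 : 100.00 : 93.05 : 28.86

Expanding (0.518 + 0.482)^3:
P(M) = 0.518^3 = 0.138992
P(M+2) = 3 × 0.518^2 × 0.482^1 = 0.387997
P(M+4) = 3 × 0.518^1 × 0.482^2 = 0.361031
P(M+6) = 0.482^3 = 0.111980
The M+2 peak is largest (0.387997); scaling to 100 gives 35.82 : 100.00 : 93.05 : 28.86.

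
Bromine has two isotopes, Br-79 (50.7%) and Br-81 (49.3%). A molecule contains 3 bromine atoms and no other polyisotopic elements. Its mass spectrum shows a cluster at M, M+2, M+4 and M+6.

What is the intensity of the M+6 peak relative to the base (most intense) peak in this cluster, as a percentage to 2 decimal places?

31.52%

Term probabilities: M 0.1303, M+2 0.3802, M+4 0.3697, M+6 0.1198. Base peak = M+2.
P(M+2) = C(3,1) × 0.507^2 × 0.493^1 = 3 × 0.257049 × 0.4930 = 0.380175 (base)
P(M+6) = C(3,3) × 0.507^0 × 0.493^3 = 1 × 1.0000 × 0.11982316 = 0.119823
Relative intensity = 0.119823 / 0.380175 × 100 = 31.52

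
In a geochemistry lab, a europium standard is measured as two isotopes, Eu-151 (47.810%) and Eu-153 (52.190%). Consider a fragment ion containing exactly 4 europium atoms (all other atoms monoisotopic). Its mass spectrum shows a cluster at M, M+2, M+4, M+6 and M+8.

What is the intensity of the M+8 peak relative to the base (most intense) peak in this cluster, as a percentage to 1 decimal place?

Term probabilities: M 0.0522, M+2 0.2281, M+4 0.3736, M+6 0.2719, M+8 0.0742. Base peak = M+4.
P(M+4) = C(4,2) × 0.47810^2 × 0.52190^2 = 6 × 0.22857961 × 0.27237961 = 0.373563 (base)
P(M+8) = C(4,4) × 0.47810^0 × 0.52190^4 = 1 × 1.0000 × 0.07419065 = 0.074191
Relative intensity = 0.074191 / 0.373563 × 100 = 19.9

19.9%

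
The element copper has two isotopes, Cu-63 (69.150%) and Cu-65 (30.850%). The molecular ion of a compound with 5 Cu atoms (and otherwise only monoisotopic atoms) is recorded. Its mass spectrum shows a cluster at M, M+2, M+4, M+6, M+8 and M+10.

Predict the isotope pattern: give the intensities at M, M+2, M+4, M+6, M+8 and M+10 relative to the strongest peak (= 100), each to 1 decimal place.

The 5 Cu atoms are independent, so intensities follow the terms of (0.69150 + 0.30850)^5.
P(M) = 0.69150^5 = 0.158111
P(M+2) = 5 × 0.69150^4 × 0.30850^1 = 0.352691
P(M+4) = 10 × 0.69150^3 × 0.30850^2 = 0.314693
P(M+6) = 10 × 0.69150^2 × 0.30850^3 = 0.140394
P(M+8) = 5 × 0.69150^1 × 0.30850^4 = 0.031317
P(M+10) = 0.30850^5 = 0.002794
The M+2 peak is largest (0.352691); scaling to 100 gives 44.8 : 100.0 : 89.2 : 39.8 : 8.9 : 0.8.

44.8 : 100.0 : 89.2 : 39.8 : 8.9 : 0.8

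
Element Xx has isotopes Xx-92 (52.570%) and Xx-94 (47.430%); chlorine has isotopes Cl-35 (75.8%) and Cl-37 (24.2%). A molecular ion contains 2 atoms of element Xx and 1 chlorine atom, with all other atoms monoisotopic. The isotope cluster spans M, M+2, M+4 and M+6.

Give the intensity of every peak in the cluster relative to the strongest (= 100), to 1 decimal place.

47.1 : 100.0 : 65.5 : 12.2

Element Xx pattern (n=2): 0.27636049 : 0.49867902 : 0.22496049
Chlorine pattern (n=1): 0.7580 : 0.2420
Convolve the two distributions (both contribute in 2-u steps):
  M: 0.27636049×0.7580 = 0.209481
  M+2: 0.27636049×0.2420 + 0.49867902×0.7580 = 0.444878
  M+4: 0.49867902×0.2420 + 0.22496049×0.7580 = 0.291200
  M+6: 0.22496049×0.2420 = 0.054440
Scale to base peak (0.444878) = 100: 47.1 : 100.0 : 65.5 : 12.2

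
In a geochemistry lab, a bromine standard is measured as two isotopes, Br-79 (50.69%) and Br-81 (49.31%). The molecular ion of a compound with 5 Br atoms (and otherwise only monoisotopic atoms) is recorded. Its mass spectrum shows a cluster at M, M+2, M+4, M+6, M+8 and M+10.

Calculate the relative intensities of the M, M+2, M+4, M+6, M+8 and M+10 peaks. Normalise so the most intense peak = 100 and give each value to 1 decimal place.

10.6 : 51.4 : 100.0 : 97.3 : 47.3 : 9.2

Each Br atom is independently Br-79 (p = 0.5069) or Br-81 (q = 0.4931); the cluster is the binomial expansion (p + q)^5.
P(M) = 0.5069^5 = 0.033467
P(M+2) = 5 × 0.5069^4 × 0.4931^1 = 0.162777
P(M+4) = 10 × 0.5069^3 × 0.4931^2 = 0.316692
P(M+6) = 10 × 0.5069^2 × 0.4931^3 = 0.308070
P(M+8) = 5 × 0.5069^1 × 0.4931^4 = 0.149842
P(M+10) = 0.4931^5 = 0.029152
The M+4 peak is largest (0.316692); scaling to 100 gives 10.6 : 51.4 : 100.0 : 97.3 : 47.3 : 9.2.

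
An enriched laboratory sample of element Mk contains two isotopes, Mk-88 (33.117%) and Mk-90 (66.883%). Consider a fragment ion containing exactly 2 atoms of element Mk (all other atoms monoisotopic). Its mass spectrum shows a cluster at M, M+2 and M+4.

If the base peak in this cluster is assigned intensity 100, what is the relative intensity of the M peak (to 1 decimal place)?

(0.33117 + 0.66883)^2 gives M 0.1097, M+2 0.4430, M+4 0.4473; the largest is M+4.
P(M+4) = C(2,2) × 0.33117^0 × 0.66883^2 = 1 × 1.0000 × 0.44733357 = 0.447334 (base)
P(M) = C(2,0) × 0.33117^2 × 0.66883^0 = 1 × 0.10967357 × 1.0000 = 0.109674
Relative intensity = 0.109674 / 0.447334 × 100 = 24.5

24.5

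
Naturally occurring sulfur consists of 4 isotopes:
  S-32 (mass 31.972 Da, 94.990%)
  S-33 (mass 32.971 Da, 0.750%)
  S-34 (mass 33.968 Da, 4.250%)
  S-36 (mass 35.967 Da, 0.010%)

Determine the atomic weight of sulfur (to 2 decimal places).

32.06 Da

Ar = Σ fᵢ·mᵢ = 0.94990 × 31.972 + 0.00750 × 32.971 + 0.04250 × 33.968 + 0.00010 × 35.967
= 30.3702 + 0.2473 + 1.4436 + 0.0036 = 32.0647 Da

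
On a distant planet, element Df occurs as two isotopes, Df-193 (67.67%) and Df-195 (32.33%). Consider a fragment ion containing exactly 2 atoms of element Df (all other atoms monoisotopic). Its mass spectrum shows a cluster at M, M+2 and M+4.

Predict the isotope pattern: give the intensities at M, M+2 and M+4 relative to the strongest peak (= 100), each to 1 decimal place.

Each Df atom is independently Df-193 (p = 0.6767) or Df-195 (q = 0.3233); the cluster is the binomial expansion (p + q)^2.
P(M) = 0.6767^2 = 0.457923
P(M+2) = 2 × 0.6767^1 × 0.3233^1 = 0.437554
P(M+4) = 0.3233^2 = 0.104523
The M peak is largest (0.457923); scaling to 100 gives 100.0 : 95.6 : 22.8.

100.0 : 95.6 : 22.8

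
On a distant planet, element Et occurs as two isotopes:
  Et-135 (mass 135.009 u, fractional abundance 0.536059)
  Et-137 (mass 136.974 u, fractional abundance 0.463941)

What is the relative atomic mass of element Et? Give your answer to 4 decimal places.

Average mass = Σ (abundance × isotope mass) = 0.536059 × 135.009 + 0.463941 × 136.974
= 72.37279 + 63.54785 = 135.92064 u

135.9206 u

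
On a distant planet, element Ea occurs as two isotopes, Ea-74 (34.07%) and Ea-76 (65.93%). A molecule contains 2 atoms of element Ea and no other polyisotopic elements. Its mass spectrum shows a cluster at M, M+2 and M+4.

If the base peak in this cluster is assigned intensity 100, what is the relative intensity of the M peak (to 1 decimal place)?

25.8

Binomial terms of (0.3407 + 0.6593)^2: M 0.1161, M+2 0.4492, M+4 0.4347 → M+2 is the base peak.
P(M+2) = C(2,1) × 0.3407^1 × 0.6593^1 = 2 × 0.3407 × 0.6593 = 0.449247 (base)
P(M) = C(2,0) × 0.3407^2 × 0.6593^0 = 1 × 0.11607649 × 1.0000 = 0.116076
Relative intensity = 0.116076 / 0.449247 × 100 = 25.8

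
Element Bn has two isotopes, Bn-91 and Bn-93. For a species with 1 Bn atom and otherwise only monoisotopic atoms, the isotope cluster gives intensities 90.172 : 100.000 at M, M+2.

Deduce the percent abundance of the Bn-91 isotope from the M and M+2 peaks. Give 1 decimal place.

47.4%

If p is the fraction of Bn that is Bn-91, then I(M+2)/I(M) = [C(1,1)·p^0·(1−p)] / p^1 = 1·(1−p)/p = 100.000/90.172 = 1.1090
(1−p)/p = 1.1090/1 = 1.1090  ⇒  p = 1/(1 + 1.1090) = 0.4742
Bn-91: 47.4%, Bn-93: 52.6%.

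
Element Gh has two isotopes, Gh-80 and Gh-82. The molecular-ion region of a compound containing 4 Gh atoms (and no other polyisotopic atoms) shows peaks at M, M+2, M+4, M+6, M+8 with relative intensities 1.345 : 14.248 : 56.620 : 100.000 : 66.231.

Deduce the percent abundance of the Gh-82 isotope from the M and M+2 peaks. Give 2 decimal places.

72.59%

Write p for the Gh-80 fraction. I(M+2)/I(M) = [C(4,1)·p^3·(1−p)] / p^4 = 4·(1−p)/p = 14.248/1.345 = 10.5933
(1−p)/p = 10.5933/4 = 2.6483  ⇒  p = 1/(1 + 2.6483) = 0.2741
Gh-80: 27.41%, Gh-82: 72.59%.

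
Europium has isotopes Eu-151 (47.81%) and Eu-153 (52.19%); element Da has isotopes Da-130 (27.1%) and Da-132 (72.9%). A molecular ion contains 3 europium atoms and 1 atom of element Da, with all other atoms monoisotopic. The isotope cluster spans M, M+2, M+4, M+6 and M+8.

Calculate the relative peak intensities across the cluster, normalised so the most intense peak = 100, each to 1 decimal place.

Europium pattern (n=3): 0.10928391 : 0.3578871 : 0.39067407 : 0.14215492
Element Da pattern (n=1): 0.2710 : 0.7290
Convolve the two distributions (both contribute in 2-u steps):
  M: 0.10928391×0.2710 = 0.029616
  M+2: 0.10928391×0.7290 + 0.3578871×0.2710 = 0.176655
  M+4: 0.3578871×0.7290 + 0.39067407×0.2710 = 0.366772
  M+6: 0.39067407×0.7290 + 0.14215492×0.2710 = 0.323325
  M+8: 0.14215492×0.7290 = 0.103631
Scale to base peak (0.366772) = 100: 8.1 : 48.2 : 100.0 : 88.2 : 28.3

8.1 : 48.2 : 100.0 : 88.2 : 28.3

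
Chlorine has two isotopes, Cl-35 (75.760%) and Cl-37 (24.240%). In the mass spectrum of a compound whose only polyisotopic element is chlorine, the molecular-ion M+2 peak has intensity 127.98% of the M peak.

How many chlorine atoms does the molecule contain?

With n Cl atoms, P(M+2)/P(M) = C(n,1)·p^(n−1)q / p^n = n·q/p = n · 0.24240/0.75760.
n = 1.2798 × 0.75760/0.24240 = 4.00 ≈ 4

4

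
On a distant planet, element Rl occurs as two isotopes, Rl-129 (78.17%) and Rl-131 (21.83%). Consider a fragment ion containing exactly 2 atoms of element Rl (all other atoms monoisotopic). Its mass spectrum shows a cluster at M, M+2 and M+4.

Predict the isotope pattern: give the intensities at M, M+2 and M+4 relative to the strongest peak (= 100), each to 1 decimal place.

100.0 : 55.9 : 7.8

The 2 Rl atoms are independent, so intensities follow the terms of (0.7817 + 0.2183)^2.
P(M) = 0.7817^2 = 0.611055
P(M+2) = 2 × 0.7817^1 × 0.2183^1 = 0.341290
P(M+4) = 0.2183^2 = 0.047655
The M peak is largest (0.611055); scaling to 100 gives 100.0 : 55.9 : 7.8.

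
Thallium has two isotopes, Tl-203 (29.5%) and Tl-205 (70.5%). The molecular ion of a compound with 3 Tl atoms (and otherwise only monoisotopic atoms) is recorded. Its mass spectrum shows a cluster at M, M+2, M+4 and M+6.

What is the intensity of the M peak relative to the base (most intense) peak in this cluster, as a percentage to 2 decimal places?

(0.295 + 0.705)^3 gives M 0.0257, M+2 0.1841, M+4 0.4399, M+6 0.3504; the largest is M+4.
P(M+4) = C(3,2) × 0.295^1 × 0.705^2 = 3 × 0.2950 × 0.497025 = 0.439867 (base)
P(M) = C(3,0) × 0.295^3 × 0.705^0 = 1 × 0.02567237 × 1.0000 = 0.025672
Relative intensity = 0.025672 / 0.439867 × 100 = 5.84

5.84%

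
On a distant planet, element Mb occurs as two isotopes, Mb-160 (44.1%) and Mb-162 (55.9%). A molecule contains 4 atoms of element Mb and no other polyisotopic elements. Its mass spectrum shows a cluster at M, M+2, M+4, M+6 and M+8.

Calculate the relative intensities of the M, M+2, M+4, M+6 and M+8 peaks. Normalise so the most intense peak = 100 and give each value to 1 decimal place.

10.4 : 52.6 : 100.0 : 84.5 : 26.8

Each Mb atom is independently Mb-160 (p = 0.441) or Mb-162 (q = 0.559); the cluster is the binomial expansion (p + q)^4.
P(M) = 0.441^4 = 0.037823
P(M+2) = 4 × 0.441^3 × 0.559^1 = 0.191773
P(M+4) = 6 × 0.441^2 × 0.559^2 = 0.364630
P(M+6) = 4 × 0.441^1 × 0.559^3 = 0.308130
P(M+8) = 0.559^4 = 0.097644
The M+4 peak is largest (0.364630); scaling to 100 gives 10.4 : 52.6 : 100.0 : 84.5 : 26.8.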